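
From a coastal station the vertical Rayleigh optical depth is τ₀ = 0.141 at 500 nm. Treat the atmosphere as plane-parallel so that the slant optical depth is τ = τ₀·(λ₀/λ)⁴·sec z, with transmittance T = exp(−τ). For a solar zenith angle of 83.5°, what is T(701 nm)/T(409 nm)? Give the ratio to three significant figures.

11.7

Airmass: sec 83.5° = 8.8337.
τ(701 nm) = 0.141 × (500/701)⁴ × 8.8337 = 0.141 × 0.2588 × 8.8337 = 0.3224.
τ(409 nm) = 0.141 × (500/409)⁴ × 8.8337 = 0.141 × 2.2335 × 8.8337 = 2.7819.
T(701)/T(409) = exp(τ_B − τ_A) = exp(2.4596) = 11.6996.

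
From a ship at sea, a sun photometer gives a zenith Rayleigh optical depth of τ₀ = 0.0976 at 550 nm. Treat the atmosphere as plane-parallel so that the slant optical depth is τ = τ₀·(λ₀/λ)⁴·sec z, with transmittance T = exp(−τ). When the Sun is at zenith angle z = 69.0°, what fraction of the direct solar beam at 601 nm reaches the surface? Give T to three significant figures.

sec 69.0° = 2.7904.
τ = 0.0976 × (550/601)⁴ × 2.7904 = 0.0976 × 0.7014 × 2.7904 = 0.1910.
T = exp(−0.1910) = 0.8261.

0.826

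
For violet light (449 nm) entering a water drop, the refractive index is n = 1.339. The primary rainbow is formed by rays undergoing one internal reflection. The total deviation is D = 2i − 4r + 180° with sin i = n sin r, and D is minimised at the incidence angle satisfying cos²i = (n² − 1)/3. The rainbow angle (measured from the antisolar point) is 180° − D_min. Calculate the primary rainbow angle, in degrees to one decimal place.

cos²i = (1.79292 − 1)/3 = 0.26431; i = arccos(0.51411) = 59.062°.
sin r = sin 59.062°/1.339 = 0.64057; r = 39.834°.
D_min = 2·59.062° − 4·39.834° + 180° = 138.786°.
Rainbow angle = 180° − D_min = 41.214°.

41.2°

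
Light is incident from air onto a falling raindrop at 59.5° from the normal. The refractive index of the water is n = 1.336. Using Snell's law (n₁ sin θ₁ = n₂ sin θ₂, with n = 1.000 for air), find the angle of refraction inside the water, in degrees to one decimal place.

40.2°

Snell: sin θ_r = sin θ_i / n = sin 59.5° / 1.336 = 0.8616 / 1.336 = 0.6449.
θ_r = arcsin(0.6449) = 40.16°.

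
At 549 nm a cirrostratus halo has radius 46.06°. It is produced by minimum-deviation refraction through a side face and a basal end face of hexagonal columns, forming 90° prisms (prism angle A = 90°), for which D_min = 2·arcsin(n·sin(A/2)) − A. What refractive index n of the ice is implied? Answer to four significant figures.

1.312

Rearranging: n = sin((D_min + A)/2) / sin(A/2).
(D_min + A)/2 = (46.06° + 90°)/2 = 68.030°.
n = sin 68.030° / sin 45° = 0.9274 / 0.7071 = 1.3115.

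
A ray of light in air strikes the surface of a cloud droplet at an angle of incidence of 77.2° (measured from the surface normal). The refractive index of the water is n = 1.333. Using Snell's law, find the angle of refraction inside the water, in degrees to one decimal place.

47.0°

Snell: sin θ_r = sin θ_i / n = sin 77.2° / 1.333 = 0.9751 / 1.333 = 0.7315.
θ_r = arcsin(0.7315) = 47.02°.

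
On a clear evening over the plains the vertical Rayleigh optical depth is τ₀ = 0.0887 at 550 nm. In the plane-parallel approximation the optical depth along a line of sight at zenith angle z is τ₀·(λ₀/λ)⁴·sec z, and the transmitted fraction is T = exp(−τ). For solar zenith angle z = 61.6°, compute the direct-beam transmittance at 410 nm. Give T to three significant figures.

sec 61.6° = 2.1025.
τ = 0.0887 × (550/410)⁴ × 2.1025 = 0.0887 × 3.2383 × 2.1025 = 0.6039.
T = exp(−0.6039) = 0.5467.

0.547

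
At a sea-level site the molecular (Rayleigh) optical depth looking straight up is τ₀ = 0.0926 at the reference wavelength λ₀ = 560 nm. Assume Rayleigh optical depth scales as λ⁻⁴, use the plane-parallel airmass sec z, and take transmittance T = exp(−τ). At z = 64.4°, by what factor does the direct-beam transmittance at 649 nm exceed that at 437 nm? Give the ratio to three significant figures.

1.58

Airmass: sec 64.4° = 2.3144.
τ(649 nm) = 0.0926 × (560/649)⁴ × 2.3144 = 0.0926 × 0.5543 × 2.3144 = 0.1188.
τ(437 nm) = 0.0926 × (560/437)⁴ × 2.3144 = 0.0926 × 2.6967 × 2.3144 = 0.5779.
T(649)/T(437) = exp(τ_B − τ_A) = exp(0.4591) = 1.5827.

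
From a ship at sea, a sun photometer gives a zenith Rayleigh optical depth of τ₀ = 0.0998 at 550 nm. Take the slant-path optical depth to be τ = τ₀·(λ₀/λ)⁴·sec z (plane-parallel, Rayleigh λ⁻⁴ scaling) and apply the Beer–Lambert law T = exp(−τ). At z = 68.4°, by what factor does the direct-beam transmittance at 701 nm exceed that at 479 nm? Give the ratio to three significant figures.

1.45

Airmass: sec 68.4° = 2.7165.
τ(701 nm) = 0.0998 × (550/701)⁴ × 2.7165 = 0.0998 × 0.3789 × 2.7165 = 0.1027.
τ(479 nm) = 0.0998 × (550/479)⁴ × 2.7165 = 0.0998 × 1.7382 × 2.7165 = 0.4712.
T(701)/T(479) = exp(τ_B − τ_A) = exp(0.3685) = 1.4456.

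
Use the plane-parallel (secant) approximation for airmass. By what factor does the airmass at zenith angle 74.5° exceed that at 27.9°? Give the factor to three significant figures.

X(74.5°)/X(27.9°) = sec 74.5° / sec 27.9° = cos 27.9° / cos 74.5° = 0.8838/0.2672 = 3.3070.

3.31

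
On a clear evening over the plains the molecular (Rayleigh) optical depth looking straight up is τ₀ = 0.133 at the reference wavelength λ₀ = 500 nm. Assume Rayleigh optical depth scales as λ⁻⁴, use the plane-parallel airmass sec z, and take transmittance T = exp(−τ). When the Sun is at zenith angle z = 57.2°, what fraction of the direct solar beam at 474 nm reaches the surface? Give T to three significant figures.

sec 57.2° = 1.8460.
τ = 0.133 × (500/474)⁴ × 1.8460 = 0.133 × 1.2381 × 1.8460 = 0.3040.
T = exp(−0.3040) = 0.7379.

0.738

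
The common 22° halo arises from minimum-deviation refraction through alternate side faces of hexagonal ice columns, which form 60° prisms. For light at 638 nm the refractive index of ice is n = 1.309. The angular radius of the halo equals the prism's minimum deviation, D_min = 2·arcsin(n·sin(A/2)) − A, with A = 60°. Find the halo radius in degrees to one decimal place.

21.8°

n·sin(A/2) = 1.309 × sin 30° = 1.309 × 0.5000 = 0.6545.
D_min = 2·arcsin(0.6545) − 60° = 2 × 40.882° − 60° = 21.763°.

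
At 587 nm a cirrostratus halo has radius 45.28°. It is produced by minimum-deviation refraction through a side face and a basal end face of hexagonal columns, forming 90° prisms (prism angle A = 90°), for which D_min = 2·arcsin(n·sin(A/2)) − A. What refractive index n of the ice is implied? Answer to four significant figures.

Rearranging: n = sin((D_min + A)/2) / sin(A/2).
(D_min + A)/2 = (45.28° + 90°)/2 = 67.640°.
n = sin 67.640° / sin 45° = 0.9248 / 0.7071 = 1.3079.

1.308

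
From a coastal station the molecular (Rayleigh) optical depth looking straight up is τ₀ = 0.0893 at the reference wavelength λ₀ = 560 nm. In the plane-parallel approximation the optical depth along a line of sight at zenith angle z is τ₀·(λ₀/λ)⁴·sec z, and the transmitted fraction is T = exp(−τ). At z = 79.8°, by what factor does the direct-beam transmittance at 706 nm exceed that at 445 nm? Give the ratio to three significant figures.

Airmass: sec 79.8° = 5.6470.
τ(706 nm) = 0.0893 × (560/706)⁴ × 5.6470 = 0.0893 × 0.3959 × 5.6470 = 0.1996.
τ(445 nm) = 0.0893 × (560/445)⁴ × 5.6470 = 0.0893 × 2.5079 × 5.6470 = 1.2647.
T(706)/T(445) = exp(τ_B − τ_A) = exp(1.0651) = 2.9010.

2.90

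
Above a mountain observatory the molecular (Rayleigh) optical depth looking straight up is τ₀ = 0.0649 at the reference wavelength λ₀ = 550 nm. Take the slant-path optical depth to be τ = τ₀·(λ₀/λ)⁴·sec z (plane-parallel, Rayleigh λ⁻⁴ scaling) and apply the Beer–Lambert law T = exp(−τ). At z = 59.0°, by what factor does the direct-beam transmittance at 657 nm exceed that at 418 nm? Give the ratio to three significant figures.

1.37

Airmass: sec 59.0° = 1.9416.
τ(657 nm) = 0.0649 × (550/657)⁴ × 1.9416 = 0.0649 × 0.4911 × 1.9416 = 0.0619.
τ(418 nm) = 0.0649 × (550/418)⁴ × 1.9416 = 0.0649 × 2.9974 × 1.9416 = 0.3777.
T(657)/T(418) = exp(τ_B − τ_A) = exp(0.3158) = 1.3714.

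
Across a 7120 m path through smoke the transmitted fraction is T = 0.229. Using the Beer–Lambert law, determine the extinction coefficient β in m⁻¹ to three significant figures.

0.000207 m⁻¹

Beer–Lambert: T = exp(−βL) ⇒ β = −ln(T)/L = −ln(0.229)/7120 = 1.4740/7120 = 0.000207 m⁻¹.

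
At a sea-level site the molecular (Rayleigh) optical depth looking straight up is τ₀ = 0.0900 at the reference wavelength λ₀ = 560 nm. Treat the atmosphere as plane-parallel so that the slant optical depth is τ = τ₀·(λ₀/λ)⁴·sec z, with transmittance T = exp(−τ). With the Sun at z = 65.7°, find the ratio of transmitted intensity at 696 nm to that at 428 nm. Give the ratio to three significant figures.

1.73

Airmass: sec 65.7° = 2.4300.
τ(696 nm) = 0.0900 × (560/696)⁴ × 2.4300 = 0.0900 × 0.4191 × 2.4300 = 0.0917.
τ(428 nm) = 0.0900 × (560/428)⁴ × 2.4300 = 0.0900 × 2.9307 × 2.4300 = 0.6410.
T(696)/T(428) = exp(τ_B − τ_A) = exp(0.5493) = 1.7321.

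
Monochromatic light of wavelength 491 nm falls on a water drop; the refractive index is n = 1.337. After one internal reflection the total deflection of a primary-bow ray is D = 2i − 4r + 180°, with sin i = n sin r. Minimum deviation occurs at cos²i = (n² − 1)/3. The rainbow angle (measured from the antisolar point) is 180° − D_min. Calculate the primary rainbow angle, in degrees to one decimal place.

41.5°

cos²i = (1.78757 − 1)/3 = 0.26252; i = arccos(0.51237) = 59.178°.
sin r = sin 59.178°/1.337 = 0.64231; r = 39.964°.
D_min = 2·59.178° − 4·39.964° + 180° = 138.500°.
Rainbow angle = 180° − D_min = 41.500°.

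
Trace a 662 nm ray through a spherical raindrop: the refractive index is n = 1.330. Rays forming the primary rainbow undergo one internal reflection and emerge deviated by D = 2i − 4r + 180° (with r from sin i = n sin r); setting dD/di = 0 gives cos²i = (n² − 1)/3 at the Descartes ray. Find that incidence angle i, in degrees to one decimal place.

59.6°

cos²i = (1.330² − 1)/3 = (1.76890 − 1)/3 = 0.25630.
cos i = 0.50626, so i = 59.585°.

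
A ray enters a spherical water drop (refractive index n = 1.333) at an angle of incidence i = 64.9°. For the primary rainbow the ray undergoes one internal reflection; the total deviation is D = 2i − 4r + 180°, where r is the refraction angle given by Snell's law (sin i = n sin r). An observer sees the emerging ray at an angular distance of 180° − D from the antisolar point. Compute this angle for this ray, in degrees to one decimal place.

41.4°

sin r = sin 64.9° / 1.333 = 0.9056/1.333 = 0.6793; r = 42.79°.
D = 2·64.9° − 4·42.79° + 180° = 129.80° − 171.17° + 180° = 138.63°.
Angle from antisolar point = 180° − D = 41.37°.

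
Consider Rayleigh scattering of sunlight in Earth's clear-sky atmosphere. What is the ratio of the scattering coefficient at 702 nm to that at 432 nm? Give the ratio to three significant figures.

Rayleigh scattering ∝ λ⁻⁴, so the ratio of coefficients is the inverse fourth power of the wavelength ratio.
σ(702)/σ(432) = (432/702)⁴ = (0.6154)⁴ = 0.1434.

0.143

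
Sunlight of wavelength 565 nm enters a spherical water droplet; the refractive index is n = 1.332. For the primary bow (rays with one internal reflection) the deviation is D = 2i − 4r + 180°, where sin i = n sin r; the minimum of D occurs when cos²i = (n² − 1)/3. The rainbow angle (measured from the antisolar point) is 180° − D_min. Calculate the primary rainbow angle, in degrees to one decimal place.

42.2°

cos²i = (1.77422 − 1)/3 = 0.25807; i = arccos(0.50801) = 59.469°.
sin r = sin 59.469°/1.332 = 0.64666; r = 40.290°.
D_min = 2·59.469° − 4·40.290° + 180° = 137.776°.
Rainbow angle = 180° − D_min = 42.224°.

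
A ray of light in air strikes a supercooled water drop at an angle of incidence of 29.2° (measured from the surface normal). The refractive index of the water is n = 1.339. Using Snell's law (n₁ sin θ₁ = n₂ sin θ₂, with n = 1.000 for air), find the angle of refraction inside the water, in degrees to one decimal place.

21.4°

Snell: sin θ_r = sin θ_i / n = sin 29.2° / 1.339 = 0.4879 / 1.339 = 0.3643.
θ_r = arcsin(0.3643) = 21.37°.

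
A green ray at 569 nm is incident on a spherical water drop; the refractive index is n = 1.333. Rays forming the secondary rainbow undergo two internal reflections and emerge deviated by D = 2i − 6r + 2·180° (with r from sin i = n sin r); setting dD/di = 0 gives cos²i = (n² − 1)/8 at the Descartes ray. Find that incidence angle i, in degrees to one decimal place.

71.8°

cos²i = (1.333² − 1)/8 = (1.77689 − 1)/8 = 0.09711.
cos i = 0.31163, so i = 71.843°.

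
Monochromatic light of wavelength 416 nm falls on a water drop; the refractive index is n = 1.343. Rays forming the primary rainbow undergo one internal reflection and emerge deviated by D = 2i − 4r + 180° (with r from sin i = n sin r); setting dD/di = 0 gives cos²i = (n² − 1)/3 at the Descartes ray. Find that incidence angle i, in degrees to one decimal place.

cos²i = (1.343² − 1)/3 = (1.80365 − 1)/3 = 0.26788.
cos i = 0.51757, so i = 58.830°.

58.8°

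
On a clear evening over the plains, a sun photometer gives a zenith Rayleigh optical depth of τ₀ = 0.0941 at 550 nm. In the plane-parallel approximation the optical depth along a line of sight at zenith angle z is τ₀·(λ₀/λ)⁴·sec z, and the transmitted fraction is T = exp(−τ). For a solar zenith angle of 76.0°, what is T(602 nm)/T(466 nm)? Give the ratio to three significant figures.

Airmass: sec 76.0° = 4.1336.
τ(602 nm) = 0.0941 × (550/602)⁴ × 4.1336 = 0.0941 × 0.6967 × 4.1336 = 0.2710.
τ(466 nm) = 0.0941 × (550/466)⁴ × 4.1336 = 0.0941 × 1.9405 × 4.1336 = 0.7548.
T(602)/T(466) = exp(τ_B − τ_A) = exp(0.4838) = 1.6222.

1.62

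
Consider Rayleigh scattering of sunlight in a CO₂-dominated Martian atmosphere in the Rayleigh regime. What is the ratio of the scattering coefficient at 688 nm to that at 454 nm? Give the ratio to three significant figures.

0.190

Rayleigh scattering ∝ λ⁻⁴, so the ratio of coefficients is the inverse fourth power of the wavelength ratio.
σ(688)/σ(454) = (454/688)⁴ = (0.6599)⁴ = 0.1896.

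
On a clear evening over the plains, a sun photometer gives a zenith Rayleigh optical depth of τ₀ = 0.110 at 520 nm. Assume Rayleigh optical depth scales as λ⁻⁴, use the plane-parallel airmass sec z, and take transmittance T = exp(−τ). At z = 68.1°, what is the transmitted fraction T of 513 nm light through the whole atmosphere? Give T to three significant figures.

sec 68.1° = 2.6811.
τ = 0.110 × (520/513)⁴ × 2.6811 = 0.110 × 1.0557 × 2.6811 = 0.3113.
T = exp(−0.3113) = 0.7325.

0.732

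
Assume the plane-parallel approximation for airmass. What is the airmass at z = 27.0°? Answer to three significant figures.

1.12

X = sec z = 1/cos 27.0° = 1/0.8910 = 1.1223.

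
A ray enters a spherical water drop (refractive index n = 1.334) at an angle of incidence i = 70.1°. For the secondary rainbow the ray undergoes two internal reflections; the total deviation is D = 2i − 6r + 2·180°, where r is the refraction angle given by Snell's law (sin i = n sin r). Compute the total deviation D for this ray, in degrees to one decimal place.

sin r = sin 70.1° / 1.334 = 0.9403/1.334 = 0.7049; r = 44.82°.
D = 2·70.1° − 6·44.82° + 2·180° = 140.20° − 268.91° + 360° = 231.29°.

231.3°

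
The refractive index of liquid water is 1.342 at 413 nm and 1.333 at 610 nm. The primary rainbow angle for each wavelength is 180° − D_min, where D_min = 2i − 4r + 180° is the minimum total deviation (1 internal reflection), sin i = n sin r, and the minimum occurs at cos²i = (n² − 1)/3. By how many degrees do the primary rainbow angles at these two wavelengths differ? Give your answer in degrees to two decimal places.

At 413 nm (n = 1.342): cos²i = 0.26699 → i = 58.888°, r = 39.641°, D_min = 139.213°, rainbow angle = 40.787°.
At 610 nm (n = 1.333): cos²i = 0.25896 → i = 59.410°, r = 40.225°, D_min = 137.922°, rainbow angle = 42.078°.
Angular width = |40.787° − 42.078°| = 1.291°.

1.29°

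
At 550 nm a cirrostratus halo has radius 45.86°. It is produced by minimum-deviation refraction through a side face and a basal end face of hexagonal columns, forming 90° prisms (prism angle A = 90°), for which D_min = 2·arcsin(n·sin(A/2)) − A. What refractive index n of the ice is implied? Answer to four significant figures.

1.311

Rearranging: n = sin((D_min + A)/2) / sin(A/2).
(D_min + A)/2 = (45.86° + 90°)/2 = 67.930°.
n = sin 67.930° / sin 45° = 0.9267 / 0.7071 = 1.3106.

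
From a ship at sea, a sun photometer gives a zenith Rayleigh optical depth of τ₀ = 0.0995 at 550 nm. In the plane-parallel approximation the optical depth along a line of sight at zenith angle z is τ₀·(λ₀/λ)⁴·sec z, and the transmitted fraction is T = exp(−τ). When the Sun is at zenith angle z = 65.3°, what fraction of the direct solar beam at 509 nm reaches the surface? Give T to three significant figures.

sec 65.3° = 2.3931.
τ = 0.0995 × (550/509)⁴ × 2.3931 = 0.0995 × 1.3633 × 2.3931 = 0.3246.
T = exp(−0.3246) = 0.7228.

0.723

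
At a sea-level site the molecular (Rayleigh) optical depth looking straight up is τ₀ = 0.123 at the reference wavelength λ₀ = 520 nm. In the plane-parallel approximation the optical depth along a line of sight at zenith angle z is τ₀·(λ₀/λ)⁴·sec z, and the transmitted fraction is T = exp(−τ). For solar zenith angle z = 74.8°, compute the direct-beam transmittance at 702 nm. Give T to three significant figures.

sec 74.8° = 3.8140.
τ = 0.123 × (520/702)⁴ × 3.8140 = 0.123 × 0.3011 × 3.8140 = 0.1412.
T = exp(−0.1412) = 0.8683.

0.868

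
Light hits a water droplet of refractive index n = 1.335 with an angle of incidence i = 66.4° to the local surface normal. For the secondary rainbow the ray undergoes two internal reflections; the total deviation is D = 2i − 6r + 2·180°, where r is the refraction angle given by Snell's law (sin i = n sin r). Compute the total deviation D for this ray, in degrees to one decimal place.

sin r = sin 66.4° / 1.335 = 0.9164/1.335 = 0.6864; r = 43.35°.
D = 2·66.4° − 6·43.35° + 2·180° = 132.80° − 260.08° + 360° = 232.72°.

232.7°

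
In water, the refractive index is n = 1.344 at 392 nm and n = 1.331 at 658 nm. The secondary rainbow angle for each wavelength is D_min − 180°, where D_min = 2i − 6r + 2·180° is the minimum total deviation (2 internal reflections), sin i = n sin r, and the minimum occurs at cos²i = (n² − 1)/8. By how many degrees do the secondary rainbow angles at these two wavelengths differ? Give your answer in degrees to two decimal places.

At 392 nm (n = 1.344): cos²i = 0.10079 → i = 71.490°, r = 44.874°, D_min = 233.733°, rainbow angle = 53.733°.
At 658 nm (n = 1.331): cos²i = 0.09645 → i = 71.907°, r = 45.575°, D_min = 230.365°, rainbow angle = 50.365°.
Angular width = |53.733° − 50.365°| = 3.368°.

3.37°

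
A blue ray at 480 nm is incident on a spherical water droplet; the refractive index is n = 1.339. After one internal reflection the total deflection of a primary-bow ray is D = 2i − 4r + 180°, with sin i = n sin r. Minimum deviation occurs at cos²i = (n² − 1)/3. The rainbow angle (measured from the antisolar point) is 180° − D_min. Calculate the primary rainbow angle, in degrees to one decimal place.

cos²i = (1.79292 − 1)/3 = 0.26431; i = arccos(0.51411) = 59.062°.
sin r = sin 59.062°/1.339 = 0.64057; r = 39.834°.
D_min = 2·59.062° − 4·39.834° + 180° = 138.786°.
Rainbow angle = 180° − D_min = 41.214°.

41.2°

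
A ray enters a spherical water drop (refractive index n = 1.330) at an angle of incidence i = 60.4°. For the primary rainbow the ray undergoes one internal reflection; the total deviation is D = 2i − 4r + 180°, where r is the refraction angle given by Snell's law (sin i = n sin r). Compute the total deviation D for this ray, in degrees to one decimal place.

137.5°

sin r = sin 60.4° / 1.330 = 0.8695/1.330 = 0.6538; r = 40.83°.
D = 2·60.4° − 4·40.83° + 180° = 120.80° − 163.30° + 180° = 137.50°.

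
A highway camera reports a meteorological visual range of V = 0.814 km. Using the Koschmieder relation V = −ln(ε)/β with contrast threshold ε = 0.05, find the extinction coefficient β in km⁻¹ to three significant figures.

3.68 km⁻¹

β = −ln(0.05) / V = 2.996 / 0.814 = 3.6803 km⁻¹.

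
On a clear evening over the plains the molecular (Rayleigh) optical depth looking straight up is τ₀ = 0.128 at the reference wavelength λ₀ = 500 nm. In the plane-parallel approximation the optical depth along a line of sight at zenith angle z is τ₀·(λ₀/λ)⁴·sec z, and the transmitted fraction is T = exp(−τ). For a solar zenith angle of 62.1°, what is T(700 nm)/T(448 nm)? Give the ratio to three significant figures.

Airmass: sec 62.1° = 2.1371.
τ(700 nm) = 0.128 × (500/700)⁴ × 2.1371 = 0.128 × 0.2603 × 2.1371 = 0.0712.
τ(448 nm) = 0.128 × (500/448)⁴ × 2.1371 = 0.128 × 1.5516 × 2.1371 = 0.4244.
T(700)/T(448) = exp(τ_B − τ_A) = exp(0.3532) = 1.4236.

1.42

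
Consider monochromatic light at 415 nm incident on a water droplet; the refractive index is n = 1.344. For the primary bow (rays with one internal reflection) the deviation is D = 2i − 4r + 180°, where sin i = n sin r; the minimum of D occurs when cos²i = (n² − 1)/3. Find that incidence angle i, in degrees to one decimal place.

cos²i = (1.344² − 1)/3 = (1.80634 − 1)/3 = 0.26878.
cos i = 0.51844, so i = 58.772°.

58.8°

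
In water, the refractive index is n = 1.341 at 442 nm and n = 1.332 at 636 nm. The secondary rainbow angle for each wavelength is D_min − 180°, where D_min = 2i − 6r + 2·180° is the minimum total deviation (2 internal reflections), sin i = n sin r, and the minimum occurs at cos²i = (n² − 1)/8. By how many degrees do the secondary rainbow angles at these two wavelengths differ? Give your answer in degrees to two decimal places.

2.34°

At 442 nm (n = 1.341): cos²i = 0.09979 → i = 71.586°, r = 45.034°, D_min = 232.966°, rainbow angle = 52.966°.
At 636 nm (n = 1.332): cos²i = 0.09678 → i = 71.875°, r = 45.520°, D_min = 230.628°, rainbow angle = 50.628°.
Angular width = |52.966° − 50.628°| = 2.337°.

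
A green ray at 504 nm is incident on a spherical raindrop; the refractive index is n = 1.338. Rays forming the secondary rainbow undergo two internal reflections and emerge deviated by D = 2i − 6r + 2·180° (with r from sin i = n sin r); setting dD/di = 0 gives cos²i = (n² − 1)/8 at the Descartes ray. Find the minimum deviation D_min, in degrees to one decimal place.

232.2°

cos²i = (1.79024 − 1)/8 = 0.09878; i = arccos(0.31429) = 71.682°.
sin r = sin 71.682°/1.338 = 0.70951; r = 45.195°.
D_min = 2·71.682° − 6·45.195° + 360° = 232.193°.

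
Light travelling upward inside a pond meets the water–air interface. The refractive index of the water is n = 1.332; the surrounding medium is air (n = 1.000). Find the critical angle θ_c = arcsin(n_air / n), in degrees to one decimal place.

sin θ_c = n_air / n = 1.000 / 1.332 = 0.7508.
θ_c = arcsin(0.7508) = 48.66°.

48.7°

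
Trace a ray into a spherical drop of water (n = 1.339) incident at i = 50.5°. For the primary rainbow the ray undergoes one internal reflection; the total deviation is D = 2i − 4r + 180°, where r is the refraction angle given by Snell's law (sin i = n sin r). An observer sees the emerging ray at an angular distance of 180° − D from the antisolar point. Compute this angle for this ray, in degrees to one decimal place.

sin r = sin 50.5° / 1.339 = 0.7716/1.339 = 0.5763; r = 35.19°.
D = 2·50.5° − 4·35.19° + 180° = 101.00° − 140.75° + 180° = 140.25°.
Angle from antisolar point = 180° − D = 39.75°.

39.8°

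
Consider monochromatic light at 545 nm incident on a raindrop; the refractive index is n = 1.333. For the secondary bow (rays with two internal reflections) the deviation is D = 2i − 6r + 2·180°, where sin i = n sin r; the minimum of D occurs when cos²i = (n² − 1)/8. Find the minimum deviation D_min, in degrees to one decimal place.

cos²i = (1.77689 − 1)/8 = 0.09711; i = arccos(0.31163) = 71.843°.
sin r = sin 71.843°/1.333 = 0.71283; r = 45.466°.
D_min = 2·71.843° − 6·45.466° + 360° = 230.891°.

230.9°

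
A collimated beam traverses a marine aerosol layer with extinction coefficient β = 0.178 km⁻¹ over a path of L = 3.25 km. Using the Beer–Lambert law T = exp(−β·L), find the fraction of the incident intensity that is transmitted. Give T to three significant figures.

τ = β·L = 0.178 × 3.25 = 0.5785.
T = exp(−0.5785) = 0.5607.

0.561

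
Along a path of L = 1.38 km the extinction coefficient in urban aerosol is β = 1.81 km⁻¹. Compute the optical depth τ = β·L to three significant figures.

τ = β·L = 1.81 × 1.38 = 2.4978.

2.50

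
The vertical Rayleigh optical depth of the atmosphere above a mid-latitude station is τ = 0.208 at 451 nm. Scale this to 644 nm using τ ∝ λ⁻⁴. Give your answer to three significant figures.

0.0500

τ(644 nm) = τ(451 nm) × (451/644)⁴ = 0.208 × (0.7003)⁴ = 0.208 × 0.2405 = 0.0500.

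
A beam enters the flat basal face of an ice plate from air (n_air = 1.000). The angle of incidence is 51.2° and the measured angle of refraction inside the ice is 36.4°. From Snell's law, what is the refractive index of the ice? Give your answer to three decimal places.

n = sin θ_i / sin θ_r = sin 51.2° / sin 36.4° = 0.7793 / 0.5934 = 1.3133.

1.313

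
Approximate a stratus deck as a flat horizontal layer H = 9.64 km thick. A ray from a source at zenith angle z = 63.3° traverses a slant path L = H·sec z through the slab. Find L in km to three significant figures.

21.5 km

sec z = 1/cos 63.3° = 2.2256.
L = 9.64 × 2.2256 = 21.455 km.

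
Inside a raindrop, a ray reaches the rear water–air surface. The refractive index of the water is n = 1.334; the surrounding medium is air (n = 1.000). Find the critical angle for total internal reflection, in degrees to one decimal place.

sin θ_c = n_air / n = 1.000 / 1.334 = 0.7496.
θ_c = arcsin(0.7496) = 48.56°.

48.6°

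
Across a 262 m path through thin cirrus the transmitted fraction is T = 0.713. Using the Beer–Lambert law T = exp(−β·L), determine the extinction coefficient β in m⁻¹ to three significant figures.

Beer–Lambert: T = exp(−βL) ⇒ β = −ln(T)/L = −ln(0.713)/262 = 0.3383/262 = 0.001291 m⁻¹.

0.00129 m⁻¹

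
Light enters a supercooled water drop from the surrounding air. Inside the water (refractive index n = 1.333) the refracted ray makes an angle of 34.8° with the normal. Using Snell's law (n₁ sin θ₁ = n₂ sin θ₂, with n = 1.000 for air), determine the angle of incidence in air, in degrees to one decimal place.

Snell: sin θ_i = n · sin θ_r = 1.333 × sin 34.8° = 1.333 × 0.5707 = 0.7608.
θ_i = arcsin(0.7608) = 49.53°.

49.5°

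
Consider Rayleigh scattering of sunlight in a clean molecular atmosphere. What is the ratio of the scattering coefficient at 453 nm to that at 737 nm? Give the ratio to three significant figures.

Rayleigh scattering ∝ λ⁻⁴, so the ratio of coefficients is the inverse fourth power of the wavelength ratio.
σ(453)/σ(737) = (737/453)⁴ = (1.6269)⁴ = 7.006.

7.01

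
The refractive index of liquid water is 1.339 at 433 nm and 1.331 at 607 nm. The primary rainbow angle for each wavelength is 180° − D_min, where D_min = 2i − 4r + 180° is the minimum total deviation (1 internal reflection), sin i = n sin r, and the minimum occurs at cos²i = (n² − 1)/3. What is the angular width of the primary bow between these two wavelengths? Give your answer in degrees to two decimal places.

1.16°

At 433 nm (n = 1.339): cos²i = 0.26431 → i = 59.062°, r = 39.834°, D_min = 138.786°, rainbow angle = 41.214°.
At 607 nm (n = 1.331): cos²i = 0.25719 → i = 59.527°, r = 40.356°, D_min = 137.630°, rainbow angle = 42.370°.
Angular width = |41.214° − 42.370°| = 1.156°.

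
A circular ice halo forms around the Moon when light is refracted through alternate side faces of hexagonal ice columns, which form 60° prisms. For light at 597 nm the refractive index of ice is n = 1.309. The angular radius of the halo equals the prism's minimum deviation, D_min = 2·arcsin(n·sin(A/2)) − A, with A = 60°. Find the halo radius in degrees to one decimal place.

21.8°

n·sin(A/2) = 1.309 × sin 30° = 1.309 × 0.5000 = 0.6545.
D_min = 2·arcsin(0.6545) − 60° = 2 × 40.882° − 60° = 21.763°.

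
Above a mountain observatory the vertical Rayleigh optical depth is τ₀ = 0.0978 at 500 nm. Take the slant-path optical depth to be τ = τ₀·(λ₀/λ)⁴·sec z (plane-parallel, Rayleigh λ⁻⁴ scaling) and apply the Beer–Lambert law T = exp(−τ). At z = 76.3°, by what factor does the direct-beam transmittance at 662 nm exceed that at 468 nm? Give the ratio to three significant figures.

1.50

Airmass: sec 76.3° = 4.2223.
τ(662 nm) = 0.0978 × (500/662)⁴ × 4.2223 = 0.0978 × 0.3254 × 4.2223 = 0.1344.
τ(468 nm) = 0.0978 × (500/468)⁴ × 4.2223 = 0.0978 × 1.3029 × 4.2223 = 0.5380.
T(662)/T(468) = exp(τ_B − τ_A) = exp(0.4036) = 1.4972.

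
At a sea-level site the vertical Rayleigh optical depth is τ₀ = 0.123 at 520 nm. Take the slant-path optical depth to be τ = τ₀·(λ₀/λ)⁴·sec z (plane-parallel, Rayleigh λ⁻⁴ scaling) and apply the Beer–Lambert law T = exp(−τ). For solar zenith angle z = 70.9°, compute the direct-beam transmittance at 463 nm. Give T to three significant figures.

0.550

sec 70.9° = 3.0561.
τ = 0.123 × (520/463)⁴ × 3.0561 = 0.123 × 1.5911 × 3.0561 = 0.5981.
T = exp(−0.5981) = 0.5499.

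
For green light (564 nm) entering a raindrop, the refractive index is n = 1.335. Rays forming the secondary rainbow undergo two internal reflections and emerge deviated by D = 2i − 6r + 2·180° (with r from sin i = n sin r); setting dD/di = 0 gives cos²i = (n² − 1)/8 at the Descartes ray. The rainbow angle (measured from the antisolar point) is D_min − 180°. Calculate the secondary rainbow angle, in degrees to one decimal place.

51.4°

cos²i = (1.78222 − 1)/8 = 0.09778; i = arccos(0.31269) = 71.778°.
sin r = sin 71.778°/1.335 = 0.71150; r = 45.357°.
D_min = 2·71.778° − 6·45.357° + 360° = 231.414°.
Rainbow angle = D_min − 180° = 51.414°.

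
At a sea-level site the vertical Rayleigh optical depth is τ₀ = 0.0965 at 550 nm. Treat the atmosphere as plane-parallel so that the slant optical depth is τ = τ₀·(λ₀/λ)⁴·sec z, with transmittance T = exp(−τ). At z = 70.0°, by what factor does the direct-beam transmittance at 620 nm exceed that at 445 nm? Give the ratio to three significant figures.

1.62

Airmass: sec 70.0° = 2.9238.
τ(620 nm) = 0.0965 × (550/620)⁴ × 2.9238 = 0.0965 × 0.6193 × 2.9238 = 0.1747.
τ(445 nm) = 0.0965 × (550/445)⁴ × 2.9238 = 0.0965 × 2.3335 × 2.9238 = 0.6584.
T(620)/T(445) = exp(τ_B − τ_A) = exp(0.4837) = 1.6220.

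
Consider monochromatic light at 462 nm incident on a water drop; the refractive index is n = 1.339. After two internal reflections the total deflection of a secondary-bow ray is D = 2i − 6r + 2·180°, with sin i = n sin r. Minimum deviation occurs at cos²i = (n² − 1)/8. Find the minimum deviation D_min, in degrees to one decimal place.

cos²i = (1.79292 − 1)/8 = 0.09912; i = arccos(0.31483) = 71.650°.
sin r = sin 71.650°/1.339 = 0.70885; r = 45.141°.
D_min = 2·71.650° − 6·45.141° + 360° = 232.451°.

232.5°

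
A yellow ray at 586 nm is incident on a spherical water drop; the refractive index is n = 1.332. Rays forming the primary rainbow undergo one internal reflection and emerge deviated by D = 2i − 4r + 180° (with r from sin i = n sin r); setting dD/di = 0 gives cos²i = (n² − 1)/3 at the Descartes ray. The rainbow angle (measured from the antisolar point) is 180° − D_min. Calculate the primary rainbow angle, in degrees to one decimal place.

42.2°

cos²i = (1.77422 − 1)/3 = 0.25807; i = arccos(0.50801) = 59.469°.
sin r = sin 59.469°/1.332 = 0.64666; r = 40.290°.
D_min = 2·59.469° − 4·40.290° + 180° = 137.776°.
Rainbow angle = 180° − D_min = 42.224°.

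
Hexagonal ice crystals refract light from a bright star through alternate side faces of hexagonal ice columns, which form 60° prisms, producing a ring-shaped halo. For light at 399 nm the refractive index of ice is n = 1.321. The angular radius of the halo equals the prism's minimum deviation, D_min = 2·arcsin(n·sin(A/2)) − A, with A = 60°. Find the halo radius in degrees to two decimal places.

n·sin(A/2) = 1.321 × sin 30° = 1.321 × 0.5000 = 0.6605.
D_min = 2·arcsin(0.6605) − 60° = 2 × 41.338° − 60° = 22.676°.

22.68°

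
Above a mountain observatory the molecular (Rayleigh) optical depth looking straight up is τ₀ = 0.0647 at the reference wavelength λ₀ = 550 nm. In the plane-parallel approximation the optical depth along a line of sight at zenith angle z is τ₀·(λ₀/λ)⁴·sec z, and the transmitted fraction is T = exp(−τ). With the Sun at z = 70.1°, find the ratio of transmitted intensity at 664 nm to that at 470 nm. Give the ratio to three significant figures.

Airmass: sec 70.1° = 2.9379.
τ(664 nm) = 0.0647 × (550/664)⁴ × 2.9379 = 0.0647 × 0.4707 × 2.9379 = 0.0895.
τ(470 nm) = 0.0647 × (550/470)⁴ × 2.9379 = 0.0647 × 1.8753 × 2.9379 = 0.3565.
T(664)/T(470) = exp(τ_B − τ_A) = exp(0.2670) = 1.3060.

1.31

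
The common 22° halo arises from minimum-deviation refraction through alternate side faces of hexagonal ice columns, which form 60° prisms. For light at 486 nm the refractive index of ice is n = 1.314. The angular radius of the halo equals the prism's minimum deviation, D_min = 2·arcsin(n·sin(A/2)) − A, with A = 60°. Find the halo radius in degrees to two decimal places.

n·sin(A/2) = 1.314 × sin 30° = 1.314 × 0.5000 = 0.6570.
D_min = 2·arcsin(0.6570) − 60° = 2 × 41.071° − 60° = 22.143°.

22.14°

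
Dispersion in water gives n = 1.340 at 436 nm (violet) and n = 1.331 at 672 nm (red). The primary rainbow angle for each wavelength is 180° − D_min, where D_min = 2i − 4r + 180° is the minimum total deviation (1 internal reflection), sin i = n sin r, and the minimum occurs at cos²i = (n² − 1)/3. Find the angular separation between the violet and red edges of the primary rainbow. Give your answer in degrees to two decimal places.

1.30°

At 436 nm (n = 1.340): cos²i = 0.26520 → i = 59.004°, r = 39.770°, D_min = 138.929°, rainbow angle = 41.071°.
At 672 nm (n = 1.331): cos²i = 0.25719 → i = 59.527°, r = 40.356°, D_min = 137.630°, rainbow angle = 42.370°.
Angular width = |41.071° − 42.370°| = 1.299°.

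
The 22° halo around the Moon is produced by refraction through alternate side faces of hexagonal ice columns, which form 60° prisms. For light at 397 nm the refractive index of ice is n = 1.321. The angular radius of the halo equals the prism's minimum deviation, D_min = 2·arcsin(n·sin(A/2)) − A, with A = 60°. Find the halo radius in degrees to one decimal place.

n·sin(A/2) = 1.321 × sin 30° = 1.321 × 0.5000 = 0.6605.
D_min = 2·arcsin(0.6605) − 60° = 2 × 41.338° − 60° = 22.676°.

22.7°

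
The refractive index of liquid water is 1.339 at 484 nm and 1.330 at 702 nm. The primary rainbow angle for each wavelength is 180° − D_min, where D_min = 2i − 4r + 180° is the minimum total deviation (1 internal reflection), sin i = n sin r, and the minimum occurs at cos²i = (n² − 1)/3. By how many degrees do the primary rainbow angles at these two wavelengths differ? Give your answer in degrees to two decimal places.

At 484 nm (n = 1.339): cos²i = 0.26431 → i = 59.062°, r = 39.834°, D_min = 138.786°, rainbow angle = 41.214°.
At 702 nm (n = 1.330): cos²i = 0.25630 → i = 59.585°, r = 40.422°, D_min = 137.484°, rainbow angle = 42.516°.
Angular width = |41.214° − 42.516°| = 1.303°.

1.30°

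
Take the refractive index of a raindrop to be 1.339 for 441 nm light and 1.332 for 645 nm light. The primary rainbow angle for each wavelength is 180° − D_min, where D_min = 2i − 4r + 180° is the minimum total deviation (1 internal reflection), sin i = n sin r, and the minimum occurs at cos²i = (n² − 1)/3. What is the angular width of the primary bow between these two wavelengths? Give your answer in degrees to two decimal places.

At 441 nm (n = 1.339): cos²i = 0.26431 → i = 59.062°, r = 39.834°, D_min = 138.786°, rainbow angle = 41.214°.
At 645 nm (n = 1.332): cos²i = 0.25807 → i = 59.469°, r = 40.290°, D_min = 137.776°, rainbow angle = 42.224°.
Angular width = |41.214° − 42.224°| = 1.010°.

1.01°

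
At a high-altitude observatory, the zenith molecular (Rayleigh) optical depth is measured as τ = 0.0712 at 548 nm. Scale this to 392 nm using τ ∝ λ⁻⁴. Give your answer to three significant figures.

0.272

τ(392 nm) = τ(548 nm) × (548/392)⁴ = 0.0712 × (1.3980)⁴ = 0.0712 × 3.8192 = 0.2719.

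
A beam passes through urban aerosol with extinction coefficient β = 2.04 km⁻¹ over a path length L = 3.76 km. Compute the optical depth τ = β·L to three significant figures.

τ = β·L = 2.04 × 3.76 = 7.6704.

7.67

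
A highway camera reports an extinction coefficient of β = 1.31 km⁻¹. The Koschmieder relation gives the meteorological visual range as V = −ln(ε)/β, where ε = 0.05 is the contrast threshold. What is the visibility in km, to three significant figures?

2.29 km

V = −ln(0.05) / 1.31 = 2.996 / 1.31 = 2.2868 km.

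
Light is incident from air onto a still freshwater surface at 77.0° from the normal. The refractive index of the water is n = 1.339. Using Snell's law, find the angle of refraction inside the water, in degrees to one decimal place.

46.7°

Snell: sin θ_r = sin θ_i / n = sin 77.0° / 1.339 = 0.9744 / 1.339 = 0.7277.
θ_r = arcsin(0.7277) = 46.69°.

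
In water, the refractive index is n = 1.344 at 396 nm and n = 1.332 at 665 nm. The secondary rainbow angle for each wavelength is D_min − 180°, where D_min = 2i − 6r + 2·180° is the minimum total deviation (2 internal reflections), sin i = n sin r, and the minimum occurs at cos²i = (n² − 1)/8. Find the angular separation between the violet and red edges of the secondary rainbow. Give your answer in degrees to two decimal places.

3.10°

At 396 nm (n = 1.344): cos²i = 0.10079 → i = 71.490°, r = 44.874°, D_min = 233.733°, rainbow angle = 53.733°.
At 665 nm (n = 1.332): cos²i = 0.09678 → i = 71.875°, r = 45.520°, D_min = 230.628°, rainbow angle = 50.628°.
Angular width = |53.733° − 50.628°| = 3.104°.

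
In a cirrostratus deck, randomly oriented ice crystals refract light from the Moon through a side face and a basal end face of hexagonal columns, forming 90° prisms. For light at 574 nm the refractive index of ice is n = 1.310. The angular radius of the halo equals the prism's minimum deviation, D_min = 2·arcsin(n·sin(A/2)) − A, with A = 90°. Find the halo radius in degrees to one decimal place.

n·sin(A/2) = 1.310 × sin 45° = 1.310 × 0.7071 = 0.9263.
D_min = 2·arcsin(0.9263) − 90° = 2 × 67.867° − 90° = 45.733°.

45.7°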